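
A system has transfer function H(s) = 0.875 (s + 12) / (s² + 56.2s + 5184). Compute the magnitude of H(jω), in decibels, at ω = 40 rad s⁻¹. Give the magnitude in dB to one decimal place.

|j40 + 12| = √(40² + 12²) = 41.76
|(j40)² + 56.2(j40) + 5184| = |3584 + j2248| = 4231
|H(j40)| = 0.875 × 41.76 / 4231 = 0.0086372
20 log₁₀(0.0086372) = -41.27 dB

-41.3 dB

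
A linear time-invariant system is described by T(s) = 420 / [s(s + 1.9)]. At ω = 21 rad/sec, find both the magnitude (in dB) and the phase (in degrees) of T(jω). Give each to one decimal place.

|T| = -0.5 dB, ∠T = -174.8°

|j21 + 1.9| = √(21² + 1.9²) = 21.09
|j21| = 21
|T(j21)| = 420 / (21.09 × 21) = 0.94851
20 log₁₀(0.94851) = -0.46 dB
∠(j21 + 1.9) = arctan(21/1.9) = 84.83°
∠(j21) = 90.00°
∠T(j21) = − (84.83° + 90.00°) = -174.83°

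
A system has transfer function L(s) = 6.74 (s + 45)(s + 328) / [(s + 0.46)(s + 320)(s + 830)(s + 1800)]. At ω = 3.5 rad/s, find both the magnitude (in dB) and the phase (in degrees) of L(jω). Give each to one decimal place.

|L| = -84.6 dB, ∠L = -78.4°

|j3.5 + 45| = √(3.5² + 45²) = 45.14
|j3.5 + 328| = √(3.5² + 328²) = 328
|j3.5 + 0.46| = √(3.5² + 0.46²) = 3.53
|j3.5 + 320| = √(3.5² + 320²) = 320
|j3.5 + 830| = √(3.5² + 830²) = 830
|j3.5 + 1800| = √(3.5² + 1800²) = 1800
|L(j3.5)| = 6.74 × 45.14 × 328 / (3.53 × 320 × 830 × 1800) = 5.9124e-05
20 log₁₀(5.9124e-05) = -84.56 dB
∠(j3.5 + 45) = arctan(3.5/45) = 4.45°
∠(j3.5 + 328) = arctan(3.5/328) = 0.61°
∠(j3.5 + 0.46) = arctan(3.5/0.46) = 82.51°
∠(j3.5 + 320) = arctan(3.5/320) = 0.63°
∠(j3.5 + 830) = arctan(3.5/830) = 0.24°
∠(j3.5 + 1800) = arctan(3.5/1800) = 0.11°
∠L(j3.5) = 4.45° + 0.61° − (82.51° + 0.63° + 0.24° + 0.11°) = -78.43°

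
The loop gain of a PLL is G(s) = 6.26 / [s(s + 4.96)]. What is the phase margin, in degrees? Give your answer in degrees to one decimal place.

76.1°

Gain crossover: |G(jω)| = 1 at ω ≈ 1.23 rad s⁻¹.
∠G(j1.23) = −90° − arctan(1.23/4.96) ≈ -103.88°
PM = 180° + (-103.88°) = 76.12°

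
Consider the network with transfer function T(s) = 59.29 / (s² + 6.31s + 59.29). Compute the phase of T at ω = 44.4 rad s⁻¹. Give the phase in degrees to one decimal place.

∠[(j44.4)² + 6.31(j44.4) + 59.29] = ∠[-1912.1 + j280.16] = 171.66°
∠T(j44.4) = −171.66° = -171.66°

-171.7°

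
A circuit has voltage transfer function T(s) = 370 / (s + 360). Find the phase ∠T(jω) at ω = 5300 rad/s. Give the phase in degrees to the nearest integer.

∠(j5300 + 360) = arctan(5300/360) = 86.11°
∠T(j5300) = −86.11° = -86.11°

-86°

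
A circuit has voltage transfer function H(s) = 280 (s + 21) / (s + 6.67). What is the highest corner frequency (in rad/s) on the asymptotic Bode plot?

21 rad/s

Break frequencies occur at each pole and zero magnitude: 6.67 rad/s, 21 rad/s.
The highest is 21 rad/s.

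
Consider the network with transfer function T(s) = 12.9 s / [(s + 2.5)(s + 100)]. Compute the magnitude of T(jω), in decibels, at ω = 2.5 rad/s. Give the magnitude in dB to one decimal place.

-20.8 dB

|j2.5| = 2.5
|j2.5 + 2.5| = √(2.5² + 2.5²) = 3.536
|j2.5 + 100| = √(2.5² + 100²) = 100
|T(j2.5)| = 12.9 × 2.5 / (3.536 × 100) = 0.091188
20 log₁₀(0.091188) = -20.80 dB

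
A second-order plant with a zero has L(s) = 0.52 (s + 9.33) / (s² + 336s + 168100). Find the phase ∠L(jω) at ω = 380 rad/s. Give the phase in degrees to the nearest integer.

9°

∠(j380 + 9.33) = arctan(380/9.33) = 88.59°
∠[(j380)² + 336(j380) + 168100] = ∠[23700 + j1.2768e+05] = 79.48°
∠L(j380) = 88.59° − 79.48° = 9.11°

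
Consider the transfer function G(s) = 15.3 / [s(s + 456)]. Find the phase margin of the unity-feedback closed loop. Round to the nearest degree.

Gain crossover: |G(jω)| = 1 at ω ≈ 0.0336 rad/sec.
∠G(j0.0336) = −90° − arctan(0.0336/456) ≈ -90.00°
PM = 180° + (-90.00°) = 90.00°

90°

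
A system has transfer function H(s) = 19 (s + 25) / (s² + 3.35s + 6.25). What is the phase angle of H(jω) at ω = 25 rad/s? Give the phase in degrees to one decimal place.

-127.3 deg

∠(j25 + 25) = arctan(25/25) = 45.00°
∠[(j25)² + 3.35(j25) + 6.25] = ∠[-618.75 + j83.75] = 172.29°
∠H(j25) = 45.00° − 172.29° = -127.29°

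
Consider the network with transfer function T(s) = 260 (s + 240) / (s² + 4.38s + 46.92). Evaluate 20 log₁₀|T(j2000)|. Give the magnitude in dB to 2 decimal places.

|j2000 + 240| = √(2000² + 240²) = 2014
|(j2000)² + 4.38(j2000) + 46.92| = |-4e+06 + j8760| = 4e+06
|T(j2000)| = 260 × 2014 / 4e+06 = 0.13093
20 log₁₀(0.13093) = -17.659 dB

-17.66 dB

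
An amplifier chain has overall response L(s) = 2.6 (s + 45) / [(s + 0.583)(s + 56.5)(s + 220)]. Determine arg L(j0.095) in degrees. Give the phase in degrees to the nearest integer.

-9°

∠(j0.095 + 45) = arctan(0.095/45) = 0.12°
∠(j0.095 + 0.583) = arctan(0.095/0.583) = 9.26°
∠(j0.095 + 56.5) = arctan(0.095/56.5) = 0.10°
∠(j0.095 + 220) = arctan(0.095/220) = 0.02°
∠L(j0.095) = 0.12° − (9.26° + 0.10° + 0.02°) = -9.26°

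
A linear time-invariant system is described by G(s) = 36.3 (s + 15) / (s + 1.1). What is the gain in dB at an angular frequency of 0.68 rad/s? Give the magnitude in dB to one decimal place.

52.5 dB

|j0.68 + 15| = √(0.68² + 15²) = 15.02
|j0.68 + 1.1| = √(0.68² + 1.1²) = 1.293
|G(j0.68)| = 36.3 × 15.02 / 1.293 = 421.48
20 log₁₀(421.48) = 52.50 dB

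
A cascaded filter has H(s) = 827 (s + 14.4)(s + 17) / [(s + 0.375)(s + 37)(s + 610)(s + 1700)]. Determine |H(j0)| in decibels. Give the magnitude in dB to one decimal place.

-37.0 dB

H(0) = 827 × 14.4 × 17 / (0.375 × 37 × 610 × 1700) = 0.01407
20 log₁₀(0.01407) = -37.03 dB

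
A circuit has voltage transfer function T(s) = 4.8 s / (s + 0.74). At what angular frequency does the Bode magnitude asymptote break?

The single real pole at s = −0.74 gives a corner at ω = 0.74 rad/sec.

0.74 rad/sec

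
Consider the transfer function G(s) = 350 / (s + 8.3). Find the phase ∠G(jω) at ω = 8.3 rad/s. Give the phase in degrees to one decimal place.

∠(j8.3 + 8.3) = arctan(8.3/8.3) = 45.00°
∠G(j8.3) = −45.00° = -45.00°

-45.0 deg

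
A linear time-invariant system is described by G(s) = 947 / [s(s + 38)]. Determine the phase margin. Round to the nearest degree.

60°

Gain crossover: |G(jω)| = 1 at ω ≈ 21.7 rad/sec.
∠G(j21.7) = −90° − arctan(21.7/38) ≈ -119.67°
PM = 180° + (-119.67°) = 60.33°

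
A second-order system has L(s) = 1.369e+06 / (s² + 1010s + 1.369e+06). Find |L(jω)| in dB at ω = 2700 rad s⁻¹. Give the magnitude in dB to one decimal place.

-13.6 dB

|(j2700)² + 1010(j2700) + 1.369e+06| = |-5.921e+06 + j2.727e+06| = 6.519e+06
|L(j2700)| = 1.369e+06 / 6.519e+06 = 0.21001
20 log₁₀(0.21001) = -13.56 dB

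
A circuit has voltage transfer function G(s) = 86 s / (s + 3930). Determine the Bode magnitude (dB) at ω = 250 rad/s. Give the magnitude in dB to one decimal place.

14.7 dB

|j250| = 250
|j250 + 3930| = √(250² + 3930²) = 3938
|G(j250)| = 86 × 250 / 3938 = 5.4597
20 log₁₀(5.4597) = 14.74 dB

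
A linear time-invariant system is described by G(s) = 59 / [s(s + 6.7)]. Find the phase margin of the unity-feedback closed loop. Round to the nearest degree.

46°

Gain crossover: |G(jω)| = 1 at ω ≈ 6.38 rad/sec.
∠G(j6.38) = −90° − arctan(6.38/6.7) ≈ -133.59°
PM = 180° + (-133.59°) = 46.41°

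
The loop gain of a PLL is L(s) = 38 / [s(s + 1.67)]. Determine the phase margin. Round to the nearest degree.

Gain crossover: |L(jω)| = 1 at ω ≈ 6.05 rad s⁻¹.
∠L(j6.05) = −90° − arctan(6.05/1.67) ≈ -164.57°
PM = 180° + (-164.57°) = 15.43°

15 deg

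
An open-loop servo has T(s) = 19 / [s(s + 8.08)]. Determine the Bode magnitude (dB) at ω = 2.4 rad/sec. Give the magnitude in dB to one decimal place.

-0.5 dB

|j2.4 + 8.08| = √(2.4² + 8.08²) = 8.429
|j2.4| = 2.4
|T(j2.4)| = 19 / (8.429 × 2.4) = 0.93923
20 log₁₀(0.93923) = -0.54 dB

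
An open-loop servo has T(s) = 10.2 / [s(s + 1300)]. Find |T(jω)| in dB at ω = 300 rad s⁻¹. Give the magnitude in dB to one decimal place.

|j300 + 1300| = √(300² + 1300²) = 1334
|j300| = 300
|T(j300)| = 10.2 / (1334 × 300) = 2.5484e-05
20 log₁₀(2.5484e-05) = -91.87 dB

-91.9 dB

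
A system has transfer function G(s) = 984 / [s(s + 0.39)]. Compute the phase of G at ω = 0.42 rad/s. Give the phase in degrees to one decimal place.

-137.1 deg

∠(j0.42 + 0.39) = arctan(0.42/0.39) = 47.12°
∠(j0.42) = 90.00°
∠G(j0.42) = − (47.12° + 90.00°) = -137.12°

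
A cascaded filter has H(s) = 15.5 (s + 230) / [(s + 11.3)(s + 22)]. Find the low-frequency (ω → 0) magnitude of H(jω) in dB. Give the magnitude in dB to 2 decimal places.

23.13 dB

H(0) = 15.5 × 230 / (11.3 × 22) = 14.34
20 log₁₀(14.34) = 23.131 dB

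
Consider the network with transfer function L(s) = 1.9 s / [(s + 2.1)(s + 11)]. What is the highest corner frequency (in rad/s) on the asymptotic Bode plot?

11 rad/s

Break frequencies occur at each pole and zero magnitude: 2.1 rad/s, 11 rad/s.
The highest is 11 rad/s.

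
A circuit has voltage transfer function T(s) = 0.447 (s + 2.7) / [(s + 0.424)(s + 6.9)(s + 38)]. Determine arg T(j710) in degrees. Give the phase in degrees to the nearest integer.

-177°

∠(j710 + 2.7) = arctan(710/2.7) = 89.78°
∠(j710 + 0.424) = arctan(710/0.424) = 89.97°
∠(j710 + 6.9) = arctan(710/6.9) = 89.44°
∠(j710 + 38) = arctan(710/38) = 86.94°
∠T(j710) = 89.78° − (89.97° + 89.44° + 86.94°) = -176.56°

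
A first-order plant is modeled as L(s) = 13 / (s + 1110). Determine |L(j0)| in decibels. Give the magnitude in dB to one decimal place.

L(0) = 13 / 1110 = 0.011712
20 log₁₀(0.011712) = -38.63 dB

-38.6 dB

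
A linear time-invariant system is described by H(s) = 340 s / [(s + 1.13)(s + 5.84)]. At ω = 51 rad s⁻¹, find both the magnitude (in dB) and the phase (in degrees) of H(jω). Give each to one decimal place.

|j51| = 51
|j51 + 1.13| = √(51² + 1.13²) = 51.01
|j51 + 5.84| = √(51² + 5.84²) = 51.33
|H(j51)| = 340 × 51 / (51.01 × 51.33) = 6.6218
20 log₁₀(6.6218) = 16.42 dB
∠(j51) = 90.00°
∠(j51 + 1.13) = arctan(51/1.13) = 88.73°
∠(j51 + 5.84) = arctan(51/5.84) = 83.47°
∠H(j51) = 90.00° − (88.73° + 83.47°) = -82.20°

|H| = 16.4 dB, ∠H = -82.2 deg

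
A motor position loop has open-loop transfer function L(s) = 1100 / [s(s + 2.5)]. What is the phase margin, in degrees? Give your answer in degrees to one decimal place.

4.3°

Gain crossover: |L(jω)| = 1 at ω ≈ 33.1 rad s⁻¹.
∠L(j33.1) = −90° − arctan(33.1/2.5) ≈ -175.68°
PM = 180° + (-175.68°) = 4.32°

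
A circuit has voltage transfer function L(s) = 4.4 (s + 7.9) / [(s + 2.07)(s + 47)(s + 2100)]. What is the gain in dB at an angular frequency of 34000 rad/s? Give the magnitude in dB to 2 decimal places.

|j34000 + 7.9| = √(34000² + 7.9²) = 3.4e+04
|j34000 + 2.07| = √(34000² + 2.07²) = 3.4e+04
|j34000 + 47| = √(34000² + 47²) = 3.4e+04
|j34000 + 2100| = √(34000² + 2100²) = 3.406e+04
|L(j34000)| = 4.4 × 3.4e+04 / (3.4e+04 × 3.4e+04 × 3.406e+04) = 3.799e-09
20 log₁₀(3.799e-09) = -168.407 dB

-168.41 dB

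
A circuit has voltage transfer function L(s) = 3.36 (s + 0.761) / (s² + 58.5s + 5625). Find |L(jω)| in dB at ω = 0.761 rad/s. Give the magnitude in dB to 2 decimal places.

-63.84 dB

|j0.761 + 0.761| = √(0.761² + 0.761²) = 1.076
|(j0.761)² + 58.5(j0.761) + 5625| = |5624.4 + j44.519| = 5625
|L(j0.761)| = 3.36 × 1.076 / 5625 = 0.00064291
20 log₁₀(0.00064291) = -63.837 dB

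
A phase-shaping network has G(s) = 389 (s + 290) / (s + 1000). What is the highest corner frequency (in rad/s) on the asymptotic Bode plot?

Break frequencies occur at each pole and zero magnitude: 290 rad/s, 1000 rad/s.
The highest is 1000 rad/s.

1000 rad/s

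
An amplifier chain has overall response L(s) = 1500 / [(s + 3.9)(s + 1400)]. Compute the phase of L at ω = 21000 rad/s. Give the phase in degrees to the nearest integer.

-176°

∠(j21000 + 3.9) = arctan(21000/3.9) = 89.99°
∠(j21000 + 1400) = arctan(21000/1400) = 86.19°
∠L(j21000) = − (89.99° + 86.19°) = -176.18°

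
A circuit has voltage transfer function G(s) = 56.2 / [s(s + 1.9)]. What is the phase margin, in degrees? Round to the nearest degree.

14°

Gain crossover: |G(jω)| = 1 at ω ≈ 7.38 rad/s.
∠G(j7.38) = −90° − arctan(7.38/1.9) ≈ -165.56°
PM = 180° + (-165.56°) = 14.44°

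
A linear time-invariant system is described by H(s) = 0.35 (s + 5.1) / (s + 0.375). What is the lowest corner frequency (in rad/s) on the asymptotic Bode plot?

Break frequencies occur at each pole and zero magnitude: 0.375 rad/s, 5.1 rad/s.
The lowest is 0.375 rad/s.

0.375 rad/s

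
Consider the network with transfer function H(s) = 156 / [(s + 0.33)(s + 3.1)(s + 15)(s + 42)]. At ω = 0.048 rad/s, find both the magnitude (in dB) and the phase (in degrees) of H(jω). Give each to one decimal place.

|j0.048 + 0.33| = √(0.048² + 0.33²) = 0.3335
|j0.048 + 3.1| = √(0.048² + 3.1²) = 3.1
|j0.048 + 15| = √(0.048² + 15²) = 15
|j0.048 + 42| = √(0.048² + 42²) = 42
|H(j0.048)| = 156 / (0.3335 × 3.1 × 15 × 42) = 0.2395
20 log₁₀(0.2395) = -12.41 dB
∠(j0.048 + 0.33) = arctan(0.048/0.33) = 8.28°
∠(j0.048 + 3.1) = arctan(0.048/3.1) = 0.89°
∠(j0.048 + 15) = arctan(0.048/15) = 0.18°
∠(j0.048 + 42) = arctan(0.048/42) = 0.07°
∠H(j0.048) = − (8.28° + 0.89° + 0.18° + 0.07°) = -9.41°

|H| = -12.4 dB, ∠H = -9.4°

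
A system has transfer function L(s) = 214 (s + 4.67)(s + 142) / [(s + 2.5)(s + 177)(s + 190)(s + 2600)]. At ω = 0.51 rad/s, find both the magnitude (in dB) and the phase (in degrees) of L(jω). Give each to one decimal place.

|L| = -63.9 dB, ∠L = -5.4°

|j0.51 + 4.67| = √(0.51² + 4.67²) = 4.698
|j0.51 + 142| = √(0.51² + 142²) = 142
|j0.51 + 2.5| = √(0.51² + 2.5²) = 2.551
|j0.51 + 177| = √(0.51² + 177²) = 177
|j0.51 + 190| = √(0.51² + 190²) = 190
|j0.51 + 2600| = √(0.51² + 2600²) = 2600
|L(j0.51)| = 214 × 4.698 × 142 / (2.551 × 177 × 190 × 2600) = 0.00063988
20 log₁₀(0.00063988) = -63.88 dB
∠(j0.51 + 4.67) = arctan(0.51/4.67) = 6.23°
∠(j0.51 + 142) = arctan(0.51/142) = 0.21°
∠(j0.51 + 2.5) = arctan(0.51/2.5) = 11.53°
∠(j0.51 + 177) = arctan(0.51/177) = 0.17°
∠(j0.51 + 190) = arctan(0.51/190) = 0.15°
∠(j0.51 + 2600) = arctan(0.51/2600) = 0.01°
∠L(j0.51) = 6.23° + 0.21° − (11.53° + 0.17° + 0.15° + 0.01°) = -5.42°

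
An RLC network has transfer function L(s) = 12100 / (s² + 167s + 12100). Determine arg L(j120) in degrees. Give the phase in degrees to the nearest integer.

∠[(j120)² + 167(j120) + 12100] = ∠[-2300 + j20040] = 96.55°
∠L(j120) = −96.55° = -96.55°

-97 deg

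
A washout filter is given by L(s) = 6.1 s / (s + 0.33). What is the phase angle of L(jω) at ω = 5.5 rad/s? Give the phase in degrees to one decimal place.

3.4 deg

∠(j5.5) = 90.00°
∠(j5.5 + 0.33) = arctan(5.5/0.33) = 86.57°
∠L(j5.5) = 90.00° − 86.57° = 3.43°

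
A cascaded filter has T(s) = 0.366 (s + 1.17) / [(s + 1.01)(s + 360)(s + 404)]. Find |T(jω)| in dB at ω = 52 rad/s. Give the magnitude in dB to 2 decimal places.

-112.14 dB

|j52 + 1.17| = √(52² + 1.17²) = 52.01
|j52 + 1.01| = √(52² + 1.01²) = 52.01
|j52 + 360| = √(52² + 360²) = 363.7
|j52 + 404| = √(52² + 404²) = 407.3
|T(j52)| = 0.366 × 52.01 / (52.01 × 363.7 × 407.3) = 2.4704e-06
20 log₁₀(2.4704e-06) = -112.145 dB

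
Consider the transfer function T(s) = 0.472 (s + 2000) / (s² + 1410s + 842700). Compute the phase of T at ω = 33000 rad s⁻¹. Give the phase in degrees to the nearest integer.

-91°

∠(j33000 + 2000) = arctan(33000/2000) = 86.53°
∠[(j33000)² + 1410(j33000) + 842700] = ∠[-1.0882e+09 + j4.653e+07] = 177.55°
∠T(j33000) = 86.53° − 177.55° = -91.02°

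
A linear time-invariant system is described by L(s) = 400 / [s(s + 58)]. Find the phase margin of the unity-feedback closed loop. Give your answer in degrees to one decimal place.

83.3°

Gain crossover: |L(jω)| = 1 at ω ≈ 6.85 rad/s.
∠L(j6.85) = −90° − arctan(6.85/58) ≈ -96.73°
PM = 180° + (-96.73°) = 83.27°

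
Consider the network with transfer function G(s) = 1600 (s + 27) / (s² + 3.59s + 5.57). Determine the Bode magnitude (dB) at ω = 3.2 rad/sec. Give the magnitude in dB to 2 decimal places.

70.90 dB

|j3.2 + 27| = √(3.2² + 27²) = 27.19
|(j3.2)² + 3.59(j3.2) + 5.57| = |-4.67 + j11.488| = 12.4
|G(j3.2)| = 1600 × 27.19 / 12.4 = 3508
20 log₁₀(3508) = 70.901 dB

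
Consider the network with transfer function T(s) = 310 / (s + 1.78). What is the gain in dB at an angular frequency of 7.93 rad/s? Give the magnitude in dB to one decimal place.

31.6 dB

|j7.93 + 1.78| = √(7.93² + 1.78²) = 8.127
|T(j7.93)| = 310 / 8.127 = 38.143
20 log₁₀(38.143) = 31.63 dB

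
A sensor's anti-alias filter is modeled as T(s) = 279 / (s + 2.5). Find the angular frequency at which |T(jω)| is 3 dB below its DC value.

For a single-pole low-pass, the −3 dB point is at the pole: ω = 2.5 rad s⁻¹.

2.5 rad s⁻¹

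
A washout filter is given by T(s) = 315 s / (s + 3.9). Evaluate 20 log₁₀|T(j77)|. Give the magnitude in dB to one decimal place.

50.0 dB

|j77| = 77
|j77 + 3.9| = √(77² + 3.9²) = 77.1
|T(j77)| = 315 × 77 / 77.1 = 314.6
20 log₁₀(314.6) = 49.96 dB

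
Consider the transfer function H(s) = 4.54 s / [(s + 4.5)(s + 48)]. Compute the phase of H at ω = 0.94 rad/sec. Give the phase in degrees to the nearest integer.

∠(j0.94) = 90.00°
∠(j0.94 + 4.5) = arctan(0.94/4.5) = 11.80°
∠(j0.94 + 48) = arctan(0.94/48) = 1.12°
∠H(j0.94) = 90.00° − (11.80° + 1.12°) = 77.08°

77°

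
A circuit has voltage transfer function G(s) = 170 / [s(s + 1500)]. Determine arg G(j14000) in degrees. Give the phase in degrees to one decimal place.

-173.9°

∠(j14000 + 1500) = arctan(14000/1500) = 83.88°
∠(j14000) = 90.00°
∠G(j14000) = − (83.88° + 90.00°) = -173.88°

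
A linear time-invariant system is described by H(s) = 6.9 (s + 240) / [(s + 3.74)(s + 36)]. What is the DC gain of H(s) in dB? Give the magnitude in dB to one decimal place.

21.8 dB

H(0) = 6.9 × 240 / (3.74 × 36) = 12.299
20 log₁₀(12.299) = 21.80 dB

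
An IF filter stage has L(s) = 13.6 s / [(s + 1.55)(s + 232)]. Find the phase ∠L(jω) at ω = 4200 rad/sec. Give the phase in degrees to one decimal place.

-86.8°

∠(j4200) = 90.00°
∠(j4200 + 1.55) = arctan(4200/1.55) = 89.98°
∠(j4200 + 232) = arctan(4200/232) = 86.84°
∠L(j4200) = 90.00° − (89.98° + 86.84°) = -86.82°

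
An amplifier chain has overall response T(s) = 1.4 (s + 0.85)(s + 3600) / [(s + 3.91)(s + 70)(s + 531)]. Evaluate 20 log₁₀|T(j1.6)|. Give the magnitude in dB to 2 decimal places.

|j1.6 + 0.85| = √(1.6² + 0.85²) = 1.812
|j1.6 + 3600| = √(1.6² + 3600²) = 3600
|j1.6 + 3.91| = √(1.6² + 3.91²) = 4.225
|j1.6 + 70| = √(1.6² + 70²) = 70.02
|j1.6 + 531| = √(1.6² + 531²) = 531
|T(j1.6)| = 1.4 × 1.812 × 3600 / (4.225 × 70.02 × 531) = 0.058134
20 log₁₀(0.058134) = -24.711 dB

-24.71 dB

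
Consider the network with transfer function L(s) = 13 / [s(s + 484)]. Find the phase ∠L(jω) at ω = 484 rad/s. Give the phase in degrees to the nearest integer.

-135°

∠(j484 + 484) = arctan(484/484) = 45.00°
∠(j484) = 90.00°
∠L(j484) = − (45.00° + 90.00°) = -135.00°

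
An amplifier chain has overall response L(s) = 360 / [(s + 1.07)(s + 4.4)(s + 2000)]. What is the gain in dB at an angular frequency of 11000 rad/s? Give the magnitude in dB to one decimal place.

|j11000 + 1.07| = √(11000² + 1.07²) = 1.1e+04
|j11000 + 4.4| = √(11000² + 4.4²) = 1.1e+04
|j11000 + 2000| = √(11000² + 2000²) = 1.118e+04
|L(j11000)| = 360 / (1.1e+04 × 1.1e+04 × 1.118e+04) = 2.6611e-10
20 log₁₀(2.6611e-10) = -191.50 dB

-191.5 dB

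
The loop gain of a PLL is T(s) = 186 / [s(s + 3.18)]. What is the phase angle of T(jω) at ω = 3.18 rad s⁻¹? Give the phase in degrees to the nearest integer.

-135°

∠(j3.18 + 3.18) = arctan(3.18/3.18) = 45.00°
∠(j3.18) = 90.00°
∠T(j3.18) = − (45.00° + 90.00°) = -135.00°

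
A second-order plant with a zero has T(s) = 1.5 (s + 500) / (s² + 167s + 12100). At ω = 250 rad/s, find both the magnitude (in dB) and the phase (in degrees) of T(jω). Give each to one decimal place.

|j250 + 500| = √(250² + 500²) = 559
|(j250)² + 167(j250) + 12100| = |-50400 + j41750| = 6.545e+04
|T(j250)| = 1.5 × 559 / 6.545e+04 = 0.012812
20 log₁₀(0.012812) = -37.85 dB
∠(j250 + 500) = arctan(250/500) = 26.57°
∠[(j250)² + 167(j250) + 12100] = ∠[-50400 + j41750] = 140.36°
∠T(j250) = 26.57° − 140.36° = -113.80°

|T| = -37.8 dB, ∠T = -113.8°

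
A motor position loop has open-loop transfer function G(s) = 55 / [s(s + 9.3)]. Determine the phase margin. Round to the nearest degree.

61°

Gain crossover: |G(jω)| = 1 at ω ≈ 5.17 rad s⁻¹.
∠G(j5.17) = −90° − arctan(5.17/9.3) ≈ -119.07°
PM = 180° + (-119.07°) = 60.93°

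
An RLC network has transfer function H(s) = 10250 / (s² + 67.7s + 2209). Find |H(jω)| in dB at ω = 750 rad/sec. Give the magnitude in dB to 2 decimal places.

|(j750)² + 67.7(j750) + 2209| = |-5.6029e+05 + j50775| = 5.626e+05
|H(j750)| = 10250 / 5.626e+05 = 0.018219
20 log₁₀(0.018219) = -34.789 dB

-34.79 dB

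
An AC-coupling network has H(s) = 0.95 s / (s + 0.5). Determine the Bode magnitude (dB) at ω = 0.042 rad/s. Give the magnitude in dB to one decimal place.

-22.0 dB

|j0.042| = 0.042
|j0.042 + 0.5| = √(0.042² + 0.5²) = 0.5018
|H(j0.042)| = 0.95 × 0.042 / 0.5018 = 0.07952
20 log₁₀(0.07952) = -21.99 dB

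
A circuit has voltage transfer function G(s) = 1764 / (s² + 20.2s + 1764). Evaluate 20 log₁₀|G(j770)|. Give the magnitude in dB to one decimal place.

-50.5 dB

|(j770)² + 20.2(j770) + 1764| = |-5.9114e+05 + j15554| = 5.913e+05
|G(j770)| = 1764 / 5.913e+05 = 0.0029831
20 log₁₀(0.0029831) = -50.51 dB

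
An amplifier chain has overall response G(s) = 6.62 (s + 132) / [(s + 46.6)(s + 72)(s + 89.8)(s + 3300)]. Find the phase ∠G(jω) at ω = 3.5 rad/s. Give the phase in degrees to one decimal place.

-7.9 deg

∠(j3.5 + 132) = arctan(3.5/132) = 1.52°
∠(j3.5 + 46.6) = arctan(3.5/46.6) = 4.30°
∠(j3.5 + 72) = arctan(3.5/72) = 2.78°
∠(j3.5 + 89.8) = arctan(3.5/89.8) = 2.23°
∠(j3.5 + 3300) = arctan(3.5/3300) = 0.06°
∠G(j3.5) = 1.52° − (4.30° + 2.78° + 2.23° + 0.06°) = -7.85°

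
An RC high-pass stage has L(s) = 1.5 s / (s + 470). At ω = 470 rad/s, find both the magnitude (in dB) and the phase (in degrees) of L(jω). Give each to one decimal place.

|L| = 0.5 dB, ∠L = 45.0°

|j470| = 470
|j470 + 470| = √(470² + 470²) = 664.7
|L(j470)| = 1.5 × 470 / 664.7 = 1.0607
20 log₁₀(1.0607) = 0.51 dB
∠(j470) = 90.00°
∠(j470 + 470) = arctan(470/470) = 45.00°
∠L(j470) = 90.00° − 45.00° = 45.00°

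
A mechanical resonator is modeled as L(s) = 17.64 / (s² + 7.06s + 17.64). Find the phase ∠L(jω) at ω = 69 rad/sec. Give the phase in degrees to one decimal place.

∠[(j69)² + 7.06(j69) + 17.64] = ∠[-4743.4 + j487.14] = 174.14°
∠L(j69) = −174.14° = -174.14°

-174.1°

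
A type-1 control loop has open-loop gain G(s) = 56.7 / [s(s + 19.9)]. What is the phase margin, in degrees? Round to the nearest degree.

Gain crossover: |G(jω)| = 1 at ω ≈ 2.82 rad/s.
∠G(j2.82) = −90° − arctan(2.82/19.9) ≈ -98.07°
PM = 180° + (-98.07°) = 81.93°

82 deg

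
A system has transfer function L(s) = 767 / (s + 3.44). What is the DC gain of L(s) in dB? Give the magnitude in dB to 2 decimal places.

46.96 dB

L(0) = 767 / 3.44 = 222.97
20 log₁₀(222.97) = 46.965 dB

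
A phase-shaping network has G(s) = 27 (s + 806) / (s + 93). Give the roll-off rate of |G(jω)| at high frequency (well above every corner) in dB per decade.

0 dB/decade

With 1 zero and 1 pole, the high-frequency asymptotic slope is 20 × (1 − 1) = 0 dB/decade.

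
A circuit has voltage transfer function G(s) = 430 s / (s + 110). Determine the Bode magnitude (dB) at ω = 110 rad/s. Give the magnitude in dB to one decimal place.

49.7 dB

|j110| = 110
|j110 + 110| = √(110² + 110²) = 155.6
|G(j110)| = 430 × 110 / 155.6 = 304.06
20 log₁₀(304.06) = 49.66 dB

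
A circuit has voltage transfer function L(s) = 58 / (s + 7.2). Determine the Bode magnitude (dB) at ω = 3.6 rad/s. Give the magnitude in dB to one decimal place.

17.2 dB

|j3.6 + 7.2| = √(3.6² + 7.2²) = 8.05
|L(j3.6)| = 58 / 8.05 = 7.2051
20 log₁₀(7.2051) = 17.15 dB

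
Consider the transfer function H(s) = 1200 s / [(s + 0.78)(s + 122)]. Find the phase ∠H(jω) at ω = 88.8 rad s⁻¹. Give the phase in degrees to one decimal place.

∠(j88.8) = 90.00°
∠(j88.8 + 0.78) = arctan(88.8/0.78) = 89.50°
∠(j88.8 + 122) = arctan(88.8/122) = 36.05°
∠H(j88.8) = 90.00° − (89.50° + 36.05°) = -35.55°

-35.5°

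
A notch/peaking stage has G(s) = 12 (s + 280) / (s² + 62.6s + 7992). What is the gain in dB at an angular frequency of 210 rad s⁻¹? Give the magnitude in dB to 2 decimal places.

-19.23 dB

|j210 + 280| = √(210² + 280²) = 350
|(j210)² + 62.6(j210) + 7992| = |-36108 + j13146| = 3.843e+04
|G(j210)| = 12 × 350 / 3.843e+04 = 0.1093
20 log₁₀(0.1093) = -19.228 dB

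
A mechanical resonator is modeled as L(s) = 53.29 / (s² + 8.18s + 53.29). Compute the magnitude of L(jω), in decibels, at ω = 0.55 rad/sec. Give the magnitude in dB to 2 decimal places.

0.02 dB

|(j0.55)² + 8.18(j0.55) + 53.29| = |52.987 + j4.499| = 53.18
|L(j0.55)| = 53.29 / 53.18 = 1.0021
20 log₁₀(1.0021) = 0.018 dB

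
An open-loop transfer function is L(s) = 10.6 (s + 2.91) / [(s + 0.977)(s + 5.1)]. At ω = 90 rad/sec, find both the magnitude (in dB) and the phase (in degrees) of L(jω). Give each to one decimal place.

|j90 + 2.91| = √(90² + 2.91²) = 90.05
|j90 + 0.977| = √(90² + 0.977²) = 90.01
|j90 + 5.1| = √(90² + 5.1²) = 90.14
|L(j90)| = 10.6 × 90.05 / (90.01 × 90.14) = 0.11764
20 log₁₀(0.11764) = -18.59 dB
∠(j90 + 2.91) = arctan(90/2.91) = 88.15°
∠(j90 + 0.977) = arctan(90/0.977) = 89.38°
∠(j90 + 5.1) = arctan(90/5.1) = 86.76°
∠L(j90) = 88.15° − (89.38° + 86.76°) = -87.99°

|L| = -18.6 dB, ∠L = -88.0°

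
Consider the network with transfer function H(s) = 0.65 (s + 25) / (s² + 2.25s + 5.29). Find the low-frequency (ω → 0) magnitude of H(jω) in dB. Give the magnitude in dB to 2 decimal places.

H(0) = 0.65 × 25 / 5.29 = 3.0718
20 log₁₀(3.0718) = 9.748 dB

9.75 dB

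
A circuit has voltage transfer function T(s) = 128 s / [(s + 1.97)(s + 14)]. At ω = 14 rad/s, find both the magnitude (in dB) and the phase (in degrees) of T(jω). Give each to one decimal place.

|T| = 16.1 dB, ∠T = -37.0°

|j14| = 14
|j14 + 1.97| = √(14² + 1.97²) = 14.14
|j14 + 14| = √(14² + 14²) = 19.8
|T(j14)| = 128 × 14 / (14.14 × 19.8) = 6.4019
20 log₁₀(6.4019) = 16.13 dB
∠(j14) = 90.00°
∠(j14 + 1.97) = arctan(14/1.97) = 81.99°
∠(j14 + 14) = arctan(14/14) = 45.00°
∠T(j14) = 90.00° − (81.99° + 45.00°) = -36.99°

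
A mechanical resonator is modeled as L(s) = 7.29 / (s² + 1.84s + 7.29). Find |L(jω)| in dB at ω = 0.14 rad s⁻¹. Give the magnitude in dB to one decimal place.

|(j0.14)² + 1.84(j0.14) + 7.29| = |7.2704 + j0.2576| = 7.275
|L(j0.14)| = 7.29 / 7.275 = 1.0021
20 log₁₀(1.0021) = 0.02 dB

0.0 dB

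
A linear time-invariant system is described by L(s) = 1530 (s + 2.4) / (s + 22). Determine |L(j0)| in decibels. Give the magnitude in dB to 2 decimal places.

L(0) = 1530 × 2.4 / 22 = 166.91
20 log₁₀(166.91) = 44.450 dB

44.45 dB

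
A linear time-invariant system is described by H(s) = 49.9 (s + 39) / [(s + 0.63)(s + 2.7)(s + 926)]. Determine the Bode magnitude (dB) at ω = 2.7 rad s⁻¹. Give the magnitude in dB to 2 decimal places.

|j2.7 + 39| = √(2.7² + 39²) = 39.09
|j2.7 + 0.63| = √(2.7² + 0.63²) = 2.773
|j2.7 + 2.7| = √(2.7² + 2.7²) = 3.818
|j2.7 + 926| = √(2.7² + 926²) = 926
|H(j2.7)| = 49.9 × 39.09 / (2.773 × 3.818 × 926) = 0.19899
20 log₁₀(0.19899) = -14.023 dB

-14.02 dB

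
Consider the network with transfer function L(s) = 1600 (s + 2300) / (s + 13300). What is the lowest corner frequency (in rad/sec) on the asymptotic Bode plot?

2300 rad/sec

Break frequencies occur at each pole and zero magnitude: 2300 rad/sec, 13300 rad/sec.
The lowest is 2300 rad/sec.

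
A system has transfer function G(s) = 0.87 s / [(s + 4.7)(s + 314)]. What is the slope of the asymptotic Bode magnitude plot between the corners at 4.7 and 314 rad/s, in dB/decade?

0 dB/decade

In this band the factors already past their corner are: 1 differentiator zero, pole at 4.7; net slope = 0 dB/decade.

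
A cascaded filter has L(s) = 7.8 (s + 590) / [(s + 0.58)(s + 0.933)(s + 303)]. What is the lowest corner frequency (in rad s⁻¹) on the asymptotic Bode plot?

Break frequencies occur at each pole and zero magnitude: 0.58 rad s⁻¹, 0.933 rad s⁻¹, 303 rad s⁻¹, 590 rad s⁻¹.
The lowest is 0.58 rad s⁻¹.

0.58 rad s⁻¹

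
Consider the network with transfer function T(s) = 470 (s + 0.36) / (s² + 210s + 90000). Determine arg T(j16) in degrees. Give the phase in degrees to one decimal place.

∠(j16 + 0.36) = arctan(16/0.36) = 88.71°
∠[(j16)² + 210(j16) + 90000] = ∠[89744 + j3360] = 2.14°
∠T(j16) = 88.71° − 2.14° = 86.57°

86.6 deg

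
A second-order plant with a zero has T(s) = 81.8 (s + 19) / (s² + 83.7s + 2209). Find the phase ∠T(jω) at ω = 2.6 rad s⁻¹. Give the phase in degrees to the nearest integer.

∠(j2.6 + 19) = arctan(2.6/19) = 7.79°
∠[(j2.6)² + 83.7(j2.6) + 2209] = ∠[2202.2 + j217.62] = 5.64°
∠T(j2.6) = 7.79° − 5.64° = 2.15°

2 deg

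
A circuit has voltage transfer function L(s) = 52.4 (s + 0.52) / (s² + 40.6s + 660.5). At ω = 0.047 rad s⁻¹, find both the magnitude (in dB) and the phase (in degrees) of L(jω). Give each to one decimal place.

|L| = -27.7 dB, ∠L = 5.0 deg

|j0.047 + 0.52| = √(0.047² + 0.52²) = 0.5221
|(j0.047)² + 40.6(j0.047) + 660.5| = |660.5 + j1.9082| = 660.5
|L(j0.047)| = 52.4 × 0.5221 / 660.5 = 0.041422
20 log₁₀(0.041422) = -27.66 dB
∠(j0.047 + 0.52) = arctan(0.047/0.52) = 5.16°
∠[(j0.047)² + 40.6(j0.047) + 660.5] = ∠[660.5 + j1.9082] = 0.17°
∠L(j0.047) = 5.16° − 0.17° = 5.00°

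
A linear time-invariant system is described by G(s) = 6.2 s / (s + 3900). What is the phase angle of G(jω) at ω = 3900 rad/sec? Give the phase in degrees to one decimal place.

45.0°

∠(j3900) = 90.00°
∠(j3900 + 3900) = arctan(3900/3900) = 45.00°
∠G(j3900) = 90.00° − 45.00° = 45.00°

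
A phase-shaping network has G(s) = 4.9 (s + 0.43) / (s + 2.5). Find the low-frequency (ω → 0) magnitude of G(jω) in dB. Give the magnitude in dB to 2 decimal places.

G(0) = 4.9 × 0.43 / 2.5 = 0.8428
20 log₁₀(0.8428) = -1.486 dB

-1.49 dB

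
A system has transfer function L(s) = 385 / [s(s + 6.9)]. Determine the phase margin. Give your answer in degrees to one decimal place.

19.9°

Gain crossover: |L(jω)| = 1 at ω ≈ 19 rad/sec.
∠L(j19) = −90° − arctan(19/6.9) ≈ -160.06°
PM = 180° + (-160.06°) = 19.94°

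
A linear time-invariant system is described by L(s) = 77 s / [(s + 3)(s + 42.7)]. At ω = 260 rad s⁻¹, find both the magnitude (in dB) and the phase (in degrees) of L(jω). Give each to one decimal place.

|j260| = 260
|j260 + 3| = √(260² + 3²) = 260
|j260 + 42.7| = √(260² + 42.7²) = 263.5
|L(j260)| = 77 × 260 / (260 × 263.5) = 0.29222
20 log₁₀(0.29222) = -10.69 dB
∠(j260) = 90.00°
∠(j260 + 3) = arctan(260/3) = 89.34°
∠(j260 + 42.7) = arctan(260/42.7) = 80.67°
∠L(j260) = 90.00° − (89.34° + 80.67°) = -80.01°

|L| = -10.7 dB, ∠L = -80.0°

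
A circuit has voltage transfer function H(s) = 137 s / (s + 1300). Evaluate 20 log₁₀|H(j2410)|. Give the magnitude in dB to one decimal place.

|j2410| = 2410
|j2410 + 1300| = √(2410² + 1300²) = 2738
|H(j2410)| = 137 × 2410 / 2738 = 120.58
20 log₁₀(120.58) = 41.63 dB

41.6 dB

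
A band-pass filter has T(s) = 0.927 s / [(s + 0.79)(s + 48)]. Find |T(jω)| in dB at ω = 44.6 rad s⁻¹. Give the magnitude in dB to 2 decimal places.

-36.99 dB

|j44.6| = 44.6
|j44.6 + 0.79| = √(44.6² + 0.79²) = 44.61
|j44.6 + 48| = √(44.6² + 48²) = 65.52
|T(j44.6)| = 0.927 × 44.6 / (44.61 × 65.52) = 0.014146
20 log₁₀(0.014146) = -36.988 dB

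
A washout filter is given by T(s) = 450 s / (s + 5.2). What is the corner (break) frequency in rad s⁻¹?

The single real pole at s = −5.2 gives a corner at ω = 5.2 rad s⁻¹.

5.2 rad s⁻¹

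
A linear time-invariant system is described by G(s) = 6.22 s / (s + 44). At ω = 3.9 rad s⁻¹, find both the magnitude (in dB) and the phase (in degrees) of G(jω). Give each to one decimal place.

|j3.9| = 3.9
|j3.9 + 44| = √(3.9² + 44²) = 44.17
|G(j3.9)| = 6.22 × 3.9 / 44.17 = 0.54917
20 log₁₀(0.54917) = -5.21 dB
∠(j3.9) = 90.00°
∠(j3.9 + 44) = arctan(3.9/44) = 5.07°
∠G(j3.9) = 90.00° − 5.07° = 84.93°

|G| = -5.2 dB, ∠G = 84.9 deg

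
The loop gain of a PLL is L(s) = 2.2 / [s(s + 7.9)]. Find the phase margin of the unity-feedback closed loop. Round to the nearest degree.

88 deg

Gain crossover: |L(jω)| = 1 at ω ≈ 0.278 rad s⁻¹.
∠L(j0.278) = −90° − arctan(0.278/7.9) ≈ -92.02°
PM = 180° + (-92.02°) = 87.98°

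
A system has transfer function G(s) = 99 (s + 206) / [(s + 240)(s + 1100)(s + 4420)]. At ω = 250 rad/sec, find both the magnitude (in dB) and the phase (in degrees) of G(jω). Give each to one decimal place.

|G| = -94.6 dB, ∠G = -11.7°

|j250 + 206| = √(250² + 206²) = 323.9
|j250 + 240| = √(250² + 240²) = 346.6
|j250 + 1100| = √(250² + 1100²) = 1128
|j250 + 4420| = √(250² + 4420²) = 4427
|G(j250)| = 99 × 323.9 / (346.6 × 1128 × 4427) = 1.853e-05
20 log₁₀(1.853e-05) = -94.64 dB
∠(j250 + 206) = arctan(250/206) = 50.51°
∠(j250 + 240) = arctan(250/240) = 46.17°
∠(j250 + 1100) = arctan(250/1100) = 12.80°
∠(j250 + 4420) = arctan(250/4420) = 3.24°
∠G(j250) = 50.51° − (46.17° + 12.80° + 3.24°) = -11.70°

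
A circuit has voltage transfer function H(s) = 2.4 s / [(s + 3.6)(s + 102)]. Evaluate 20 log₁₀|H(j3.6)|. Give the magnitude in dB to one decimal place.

|j3.6| = 3.6
|j3.6 + 3.6| = √(3.6² + 3.6²) = 5.091
|j3.6 + 102| = √(3.6² + 102²) = 102.1
|H(j3.6)| = 2.4 × 3.6 / (5.091 × 102.1) = 0.016627
20 log₁₀(0.016627) = -35.58 dB

-35.6 dB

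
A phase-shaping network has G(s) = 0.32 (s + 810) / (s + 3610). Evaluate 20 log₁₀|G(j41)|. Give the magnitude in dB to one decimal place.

|j41 + 810| = √(41² + 810²) = 811
|j41 + 3610| = √(41² + 3610²) = 3610
|G(j41)| = 0.32 × 811 / 3610 = 0.071888
20 log₁₀(0.071888) = -22.87 dB

-22.9 dB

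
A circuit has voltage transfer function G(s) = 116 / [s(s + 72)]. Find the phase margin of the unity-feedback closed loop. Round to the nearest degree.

89°

Gain crossover: |G(jω)| = 1 at ω ≈ 1.61 rad/sec.
∠G(j1.61) = −90° − arctan(1.61/72) ≈ -91.28°
PM = 180° + (-91.28°) = 88.72°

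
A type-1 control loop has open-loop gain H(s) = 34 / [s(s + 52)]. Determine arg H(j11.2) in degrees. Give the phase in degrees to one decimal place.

-102.2°

∠(j11.2 + 52) = arctan(11.2/52) = 12.15°
∠(j11.2) = 90.00°
∠H(j11.2) = − (12.15° + 90.00°) = -102.15°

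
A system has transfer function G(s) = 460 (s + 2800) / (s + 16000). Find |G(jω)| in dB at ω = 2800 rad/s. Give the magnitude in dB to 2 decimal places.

|j2800 + 2800| = √(2800² + 2800²) = 3960
|j2800 + 16000| = √(2800² + 16000²) = 1.624e+04
|G(j2800)| = 460 × 3960 / 1.624e+04 = 112.14
20 log₁₀(112.14) = 40.995 dB

41.00 dB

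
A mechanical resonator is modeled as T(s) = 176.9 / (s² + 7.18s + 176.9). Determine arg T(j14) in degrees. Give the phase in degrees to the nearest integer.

-101°

∠[(j14)² + 7.18(j14) + 176.9] = ∠[-19.1 + j100.52] = 100.76°
∠T(j14) = −100.76° = -100.76°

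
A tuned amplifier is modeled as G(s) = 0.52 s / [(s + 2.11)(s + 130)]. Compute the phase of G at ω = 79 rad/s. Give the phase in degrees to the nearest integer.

-30 deg

∠(j79) = 90.00°
∠(j79 + 2.11) = arctan(79/2.11) = 88.47°
∠(j79 + 130) = arctan(79/130) = 31.29°
∠G(j79) = 90.00° − (88.47° + 31.29°) = -29.76°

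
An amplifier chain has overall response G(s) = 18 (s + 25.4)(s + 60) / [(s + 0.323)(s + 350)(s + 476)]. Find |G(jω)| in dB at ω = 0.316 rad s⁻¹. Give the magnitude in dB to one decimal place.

-8.8 dB

|j0.316 + 25.4| = √(0.316² + 25.4²) = 25.4
|j0.316 + 60| = √(0.316² + 60²) = 60
|j0.316 + 0.323| = √(0.316² + 0.323²) = 0.4519
|j0.316 + 350| = √(0.316² + 350²) = 350
|j0.316 + 476| = √(0.316² + 476²) = 476
|G(j0.316)| = 18 × 25.4 × 60 / (0.4519 × 350 × 476) = 0.36443
20 log₁₀(0.36443) = -8.77 dB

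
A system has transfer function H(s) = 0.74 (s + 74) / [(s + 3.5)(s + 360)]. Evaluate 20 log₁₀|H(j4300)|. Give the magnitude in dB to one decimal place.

-75.3 dB

|j4300 + 74| = √(4300² + 74²) = 4301
|j4300 + 3.5| = √(4300² + 3.5²) = 4300
|j4300 + 360| = √(4300² + 360²) = 4315
|H(j4300)| = 0.74 × 4301 / (4300 × 4315) = 0.00017152
20 log₁₀(0.00017152) = -75.31 dB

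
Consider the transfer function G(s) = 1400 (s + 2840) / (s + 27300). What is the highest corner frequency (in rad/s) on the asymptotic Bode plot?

Break frequencies occur at each pole and zero magnitude: 2840 rad/s, 27300 rad/s.
The highest is 27300 rad/s.

27300 rad/s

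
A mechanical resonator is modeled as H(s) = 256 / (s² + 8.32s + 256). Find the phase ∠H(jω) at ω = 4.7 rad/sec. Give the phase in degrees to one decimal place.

-9.5 deg

∠[(j4.7)² + 8.32(j4.7) + 256] = ∠[233.91 + j39.104] = 9.49°
∠H(j4.7) = −9.49° = -9.49°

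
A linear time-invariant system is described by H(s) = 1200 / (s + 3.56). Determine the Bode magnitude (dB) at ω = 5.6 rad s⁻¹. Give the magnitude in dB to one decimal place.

|j5.6 + 3.56| = √(5.6² + 3.56²) = 6.636
|H(j5.6)| = 1200 / 6.636 = 180.84
20 log₁₀(180.84) = 45.15 dB

45.1 dB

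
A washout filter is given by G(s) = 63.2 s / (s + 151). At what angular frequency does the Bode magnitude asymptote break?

151 rad/s

The single real pole at s = −151 gives a corner at ω = 151 rad/s.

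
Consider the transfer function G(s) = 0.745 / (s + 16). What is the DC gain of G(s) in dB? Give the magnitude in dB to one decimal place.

-26.6 dB

G(0) = 0.745 / 16 = 0.046562
20 log₁₀(0.046562) = -26.64 dB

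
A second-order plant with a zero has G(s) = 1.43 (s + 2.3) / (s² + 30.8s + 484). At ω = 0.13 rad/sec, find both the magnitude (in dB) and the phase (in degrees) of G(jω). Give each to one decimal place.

|G| = -43.3 dB, ∠G = 2.8°

|j0.13 + 2.3| = √(0.13² + 2.3²) = 2.304
|(j0.13)² + 30.8(j0.13) + 484| = |483.98 + j4.004| = 484
|G(j0.13)| = 1.43 × 2.304 / 484 = 0.0068063
20 log₁₀(0.0068063) = -43.34 dB
∠(j0.13 + 2.3) = arctan(0.13/2.3) = 3.24°
∠[(j0.13)² + 30.8(j0.13) + 484] = ∠[483.98 + j4.004] = 0.47°
∠G(j0.13) = 3.24° − 0.47° = 2.76°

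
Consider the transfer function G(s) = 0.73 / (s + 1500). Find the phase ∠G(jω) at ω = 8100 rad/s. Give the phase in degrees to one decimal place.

∠(j8100 + 1500) = arctan(8100/1500) = 79.51°
∠G(j8100) = −79.51° = -79.51°

-79.5°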